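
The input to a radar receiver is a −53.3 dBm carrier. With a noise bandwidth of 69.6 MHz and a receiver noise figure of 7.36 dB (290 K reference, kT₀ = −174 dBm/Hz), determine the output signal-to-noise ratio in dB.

Noise floor: N = −174 + 10 log₁₀(B) + NF
10 log₁₀(6.96×10⁷) = 78.43 dB
N = −174 + 78.43 + 7.36 = −88.21 dBm
SNR = P_sig − N = −53.3 − (−88.21) = 34.91 dB → 34.9 dB

34.9 dB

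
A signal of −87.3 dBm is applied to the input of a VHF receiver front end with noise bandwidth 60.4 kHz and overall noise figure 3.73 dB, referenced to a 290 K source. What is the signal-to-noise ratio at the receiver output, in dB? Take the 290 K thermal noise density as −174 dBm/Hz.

Noise floor: N = −174 + 10 log₁₀(B) + NF
10 log₁₀(6.04×10⁴) = 47.81 dB
N = −174 + 47.81 + 3.73 = −122.46 dBm
SNR = P_sig − N = −87.3 − (−122.46) = 35.16 dB → 35.2 dB

35.2 dB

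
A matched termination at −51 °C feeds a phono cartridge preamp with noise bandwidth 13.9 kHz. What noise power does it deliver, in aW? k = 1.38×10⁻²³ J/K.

T = −51 °C + 273.15 = 222.15 K
P_n = kTB = 1.38×10⁻²³ × 222.15 × 1.39×10⁴ = 4.26×10⁻¹⁷ W = 42.6 aW

42.6 aW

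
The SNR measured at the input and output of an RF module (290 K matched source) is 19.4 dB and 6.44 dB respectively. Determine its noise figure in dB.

NF (dB) = SNR_in(dB) − SNR_out(dB) when the source is at T₀
NF = 19.4 − 6.44 = 12.96 dB

12.96 dB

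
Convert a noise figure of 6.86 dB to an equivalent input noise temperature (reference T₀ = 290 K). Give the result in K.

F = 10^(6.86/10) = 4.85289
T_e = (F − 1)·T₀ = (4.85289 − 1) × 290 = 1117 K

1117 K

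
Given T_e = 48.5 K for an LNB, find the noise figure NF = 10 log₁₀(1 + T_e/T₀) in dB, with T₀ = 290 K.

F = 1 + T_e/T₀ = 1 + 48.5/290 = 1.16724
NF = 10 log₁₀(1.16724) = 0.672 dB

0.672 dB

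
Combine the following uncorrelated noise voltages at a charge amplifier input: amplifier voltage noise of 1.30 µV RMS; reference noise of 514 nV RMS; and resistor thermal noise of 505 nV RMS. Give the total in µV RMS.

Uncorrelated sources add in power (mean-square): V_tot = √(ΣV_i²)
V_tot = √[(1.30×10⁻⁶)² + (5.14×10⁻⁷)² + (5.05×10⁻⁷)²] = 1.49×10⁻⁶ V = 1.49 µV

1.49 µV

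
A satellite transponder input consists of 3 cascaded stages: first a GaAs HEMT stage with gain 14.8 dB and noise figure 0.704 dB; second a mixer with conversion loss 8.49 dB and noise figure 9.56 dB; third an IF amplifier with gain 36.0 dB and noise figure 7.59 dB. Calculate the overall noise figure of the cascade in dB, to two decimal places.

4.07 dB

Convert to linear (a loss of L dB is a gain of −L dB): F_i = 10^(NF_i/10), G_i = 10^(G_i,dB/10)
  Stage 1: F_1 = 10^(0.704/10) = 1.176, G_1 = 10^(14.8/10) = 30.20
  Stage 2: F_2 = 10^(9.56/10) = 9.036, G_2 = 10^(−8.49/10) = 0.1416
  Stage 3: F_3 = 10^(7.59/10) = 5.741, G_3 = 10^(36.0/10) = 3981
Friis cascade:
  F = 1.176 + (9.036 − 1)/30.20 + (5.741 − 1)/4.276 = 2.551
NF = 10 log₁₀(2.551) = 4.07 dB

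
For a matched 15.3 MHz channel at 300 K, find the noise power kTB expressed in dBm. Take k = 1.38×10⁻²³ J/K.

−102.0 dBm

P_n = kTB = 1.38×10⁻²³ × 300 × 1.53×10⁷ = 6.33×10⁻¹⁴ W
In dBm: 10 log₁₀(6.33×10⁻¹⁴ / 10⁻³) = −102.0 dBm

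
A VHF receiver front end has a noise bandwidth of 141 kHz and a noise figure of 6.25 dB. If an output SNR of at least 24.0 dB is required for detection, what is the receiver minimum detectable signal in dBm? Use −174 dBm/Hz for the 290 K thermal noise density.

Sensitivity = −174 + 10 log₁₀(B) + NF + SNR_min
= −174 + 51.49 + 6.25 + 24.0
= −92.26 dBm → −92.3 dBm

−92.3 dBm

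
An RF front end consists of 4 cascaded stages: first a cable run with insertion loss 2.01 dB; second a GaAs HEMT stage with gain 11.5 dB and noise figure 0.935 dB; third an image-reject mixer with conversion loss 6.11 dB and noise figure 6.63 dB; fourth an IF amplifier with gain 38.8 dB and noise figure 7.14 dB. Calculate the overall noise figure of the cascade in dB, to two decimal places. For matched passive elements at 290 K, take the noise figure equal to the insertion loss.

Convert to linear (a loss of L dB is a gain of −L dB): F_i = 10^(NF_i/10), G_i = 10^(G_i,dB/10)
  Stage 1: F_1 = 10^(2.01/10) = 1.589, G_1 = 10^(−2.01/10) = 0.6295
  Stage 2: F_2 = 10^(0.935/10) = 1.240, G_2 = 10^(11.5/10) = 14.13
  Stage 3: F_3 = 10^(6.63/10) = 4.603, G_3 = 10^(−6.11/10) = 0.2449
  Stage 4: F_4 = 10^(7.14/10) = 5.176, G_4 = 10^(38.8/10) = 7586
Friis cascade:
  F = 1.589 + (1.240 − 1)/0.6295 + (4.603 − 1)/8.892 + (5.176 − 1)/2.178 = 4.293
NF = 10 log₁₀(4.293) = 6.33 dB

6.33 dB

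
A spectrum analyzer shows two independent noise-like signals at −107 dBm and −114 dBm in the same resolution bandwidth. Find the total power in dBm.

Convert to linear, add, convert back:
P₁ = 2.00×10⁻¹⁴ W, P₂ = 3.98×10⁻¹⁵ W
P_tot = 2.39×10⁻¹⁴ W → 10 log₁₀(P_tot / 10⁻³) = −106.2 dBm

−106.2 dBm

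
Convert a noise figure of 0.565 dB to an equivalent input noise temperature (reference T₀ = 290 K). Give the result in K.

F = 10^(0.565/10) = 1.13894
T_e = (F − 1)·T₀ = (1.13894 − 1) × 290 = 40.3 K

40.3 K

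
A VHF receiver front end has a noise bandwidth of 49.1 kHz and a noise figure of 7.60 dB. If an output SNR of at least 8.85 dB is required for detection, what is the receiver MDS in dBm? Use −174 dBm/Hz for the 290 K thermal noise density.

Sensitivity = −174 + 10 log₁₀(B) + NF + SNR_min
= −174 + 46.91 + 7.60 + 8.85
= −110.64 dBm → −110.6 dBm

−110.6 dBm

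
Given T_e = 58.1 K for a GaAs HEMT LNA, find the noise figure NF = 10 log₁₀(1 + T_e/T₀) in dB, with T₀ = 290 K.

0.793 dB

F = 1 + T_e/T₀ = 1 + 58.1/290 = 1.20034
NF = 10 log₁₀(1.20034) = 0.793 dB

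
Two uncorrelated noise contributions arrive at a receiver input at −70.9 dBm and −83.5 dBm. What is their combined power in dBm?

Convert to linear, add, convert back:
P₁ = 8.13×10⁻¹¹ W, P₂ = 4.47×10⁻¹² W
P_tot = 8.57×10⁻¹¹ W → 10 log₁₀(P_tot / 10⁻³) = −70.7 dBm

−70.7 dBm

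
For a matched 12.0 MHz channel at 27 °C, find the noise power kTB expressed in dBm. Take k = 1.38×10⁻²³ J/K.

−103.0 dBm

T = 27 °C + 273.15 = 300.15 K
P_n = kTB = 1.38×10⁻²³ × 300.15 × 1.20×10⁷ = 4.97×10⁻¹⁴ W
In dBm: 10 log₁₀(4.97×10⁻¹⁴ / 10⁻³) = −103.0 dBm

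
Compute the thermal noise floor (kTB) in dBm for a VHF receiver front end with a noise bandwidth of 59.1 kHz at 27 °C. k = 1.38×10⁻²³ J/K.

T = 27 °C + 273.15 = 300.15 K
P_n = kTB = 1.38×10⁻²³ × 300.15 × 5.91×10⁴ = 2.45×10⁻¹⁶ W
In dBm: 10 log₁₀(2.45×10⁻¹⁶ / 10⁻³) = −126.1 dBm

−126.1 dBm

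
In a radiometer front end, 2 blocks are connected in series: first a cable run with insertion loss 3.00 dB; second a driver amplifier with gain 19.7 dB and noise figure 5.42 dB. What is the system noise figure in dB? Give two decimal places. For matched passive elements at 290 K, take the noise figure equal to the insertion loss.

Convert to linear (a loss of L dB is a gain of −L dB): F_i = 10^(NF_i/10), G_i = 10^(G_i,dB/10)
  Stage 1: F_1 = 10^(3.00/10) = 1.995, G_1 = 10^(−3.00/10) = 0.5012
  Stage 2: F_2 = 10^(5.42/10) = 3.483, G_2 = 10^(19.7/10) = 93.33
Friis cascade:
  F = 1.995 + (3.483 − 1)/0.5012 = 6.950
NF = 10 log₁₀(6.950) = 8.42 dB

8.42 dB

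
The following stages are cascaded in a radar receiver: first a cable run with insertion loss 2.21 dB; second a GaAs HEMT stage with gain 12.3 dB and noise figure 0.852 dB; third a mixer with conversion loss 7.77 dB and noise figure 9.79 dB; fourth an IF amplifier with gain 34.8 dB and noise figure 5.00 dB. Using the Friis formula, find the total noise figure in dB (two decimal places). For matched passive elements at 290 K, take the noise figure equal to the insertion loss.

Convert to linear (a loss of L dB is a gain of −L dB): F_i = 10^(NF_i/10), G_i = 10^(G_i,dB/10)
  Stage 1: F_1 = 10^(2.21/10) = 1.663, G_1 = 10^(−2.21/10) = 0.6012
  Stage 2: F_2 = 10^(0.852/10) = 1.217, G_2 = 10^(12.3/10) = 16.98
  Stage 3: F_3 = 10^(9.79/10) = 9.528, G_3 = 10^(−7.77/10) = 0.1671
  Stage 4: F_4 = 10^(5.00/10) = 3.162, G_4 = 10^(34.8/10) = 3020
Friis cascade:
  F = 1.663 + (1.217 − 1)/0.6012 + (9.528 − 1)/10.21 + (3.162 − 1)/1.706 = 4.127
NF = 10 log₁₀(4.127) = 6.16 dB

6.16 dB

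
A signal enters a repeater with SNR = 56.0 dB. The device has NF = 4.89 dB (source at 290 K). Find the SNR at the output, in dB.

By definition F = SNR_in/SNR_out, so in dB: SNR_out = SNR_in − NF
SNR_out = 56.0 − 4.89 = 51.11 dB

51.11 dB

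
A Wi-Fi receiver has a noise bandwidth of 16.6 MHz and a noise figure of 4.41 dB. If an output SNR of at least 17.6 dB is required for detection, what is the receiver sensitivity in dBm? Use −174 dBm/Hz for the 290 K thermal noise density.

−79.8 dBm

Sensitivity = −174 + 10 log₁₀(B) + NF + SNR_min
= −174 + 72.2 + 4.41 + 17.6
= −79.79 dBm → −79.8 dBm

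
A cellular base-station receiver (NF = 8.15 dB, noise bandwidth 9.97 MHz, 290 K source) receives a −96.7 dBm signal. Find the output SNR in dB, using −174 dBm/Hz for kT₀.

−0.8 dB

Noise floor: N = −174 + 10 log₁₀(B) + NF
10 log₁₀(9.97×10⁶) = 69.99 dB
N = −174 + 69.99 + 8.15 = −95.86 dBm
SNR = P_sig − N = −96.7 − (−95.86) = −0.84 dB → −0.8 dB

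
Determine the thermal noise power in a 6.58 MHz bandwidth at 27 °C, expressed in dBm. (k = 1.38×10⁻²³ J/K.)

−105.6 dBm

T = 27 °C + 273.15 = 300.15 K
P_n = kTB = 1.38×10⁻²³ × 300.15 × 6.58×10⁶ = 2.73×10⁻¹⁴ W
In dBm: 10 log₁₀(2.73×10⁻¹⁴ / 10⁻³) = −105.6 dBm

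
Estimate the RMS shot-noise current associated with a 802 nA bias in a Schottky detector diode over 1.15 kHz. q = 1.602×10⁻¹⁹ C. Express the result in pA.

17.2 pA

I_n = √(2qI·B)
2qI·B = 2 × 1.602×10⁻¹⁹ × 8.02×10⁻⁷ × 1.15×10³ = 2.96×10⁻²² A²
I_n = √(2.96×10⁻²²) = 1.72×10⁻¹¹ A = 17.2 pA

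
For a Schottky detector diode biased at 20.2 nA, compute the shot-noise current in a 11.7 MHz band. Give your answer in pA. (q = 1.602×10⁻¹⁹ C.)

275 pA

I_n = √(2qI·B)
2qI·B = 2 × 1.602×10⁻¹⁹ × 2.02×10⁻⁸ × 1.17×10⁷ = 7.57×10⁻²⁰ A²
I_n = √(7.57×10⁻²⁰) = 2.75×10⁻¹⁰ A = 275 pA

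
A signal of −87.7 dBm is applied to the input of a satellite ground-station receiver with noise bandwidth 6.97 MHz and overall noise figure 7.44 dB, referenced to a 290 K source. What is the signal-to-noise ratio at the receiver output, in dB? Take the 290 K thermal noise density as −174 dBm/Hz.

10.4 dB

Noise floor: N = −174 + 10 log₁₀(B) + NF
10 log₁₀(6.97×10⁶) = 68.43 dB
N = −174 + 68.43 + 7.44 = −98.13 dBm
SNR = P_sig − N = −87.7 − (−98.13) = 10.43 dB → 10.4 dB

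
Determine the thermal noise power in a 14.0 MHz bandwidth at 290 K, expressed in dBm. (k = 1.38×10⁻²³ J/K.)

−102.5 dBm

P_n = kTB = 1.38×10⁻²³ × 290 × 1.40×10⁷ = 5.60×10⁻¹⁴ W
In dBm: 10 log₁₀(5.60×10⁻¹⁴ / 10⁻³) = −102.5 dBm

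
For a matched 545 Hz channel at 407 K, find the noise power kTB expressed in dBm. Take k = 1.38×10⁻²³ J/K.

P_n = kTB = 1.38×10⁻²³ × 407 × 5.45×10² = 3.06×10⁻¹⁸ W
In dBm: 10 log₁₀(3.06×10⁻¹⁸ / 10⁻³) = −145.1 dBm

−145.1 dBm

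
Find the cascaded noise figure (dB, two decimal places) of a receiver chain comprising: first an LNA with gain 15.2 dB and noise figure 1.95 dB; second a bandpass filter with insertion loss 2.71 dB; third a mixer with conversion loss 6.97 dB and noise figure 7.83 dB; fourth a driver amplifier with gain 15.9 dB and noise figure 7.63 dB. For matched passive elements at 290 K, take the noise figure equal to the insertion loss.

Convert to linear (a loss of L dB is a gain of −L dB): F_i = 10^(NF_i/10), G_i = 10^(G_i,dB/10)
  Stage 1: F_1 = 10^(1.95/10) = 1.567, G_1 = 10^(15.2/10) = 33.11
  Stage 2: F_2 = 10^(2.71/10) = 1.866, G_2 = 10^(−2.71/10) = 0.5358
  Stage 3: F_3 = 10^(7.83/10) = 6.067, G_3 = 10^(−6.97/10) = 0.2009
  Stage 4: F_4 = 10^(7.63/10) = 5.794, G_4 = 10^(15.9/10) = 38.90
Friis cascade:
  F = 1.567 + (1.866 − 1)/33.11 + (6.067 − 1)/17.74 + (5.794 − 1)/3.565 = 3.224
NF = 10 log₁₀(3.224) = 5.08 dB

5.08 dB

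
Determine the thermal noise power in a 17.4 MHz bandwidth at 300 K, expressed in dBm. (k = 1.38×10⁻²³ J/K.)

−101.4 dBm

P_n = kTB = 1.38×10⁻²³ × 300 × 1.74×10⁷ = 7.20×10⁻¹⁴ W
In dBm: 10 log₁₀(7.20×10⁻¹⁴ / 10⁻³) = −101.4 dBm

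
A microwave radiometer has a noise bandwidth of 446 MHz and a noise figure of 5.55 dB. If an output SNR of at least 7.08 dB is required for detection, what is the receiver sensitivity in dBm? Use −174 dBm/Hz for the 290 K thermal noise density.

Sensitivity = −174 + 10 log₁₀(B) + NF + SNR_min
= −174 + 86.49 + 5.55 + 7.08
= −74.88 dBm → −74.9 dBm

−74.9 dBm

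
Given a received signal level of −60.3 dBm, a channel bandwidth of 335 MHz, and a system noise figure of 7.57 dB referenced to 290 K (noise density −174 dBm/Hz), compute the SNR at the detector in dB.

20.9 dB

Noise floor: N = −174 + 10 log₁₀(B) + NF
10 log₁₀(3.35×10⁸) = 85.25 dB
N = −174 + 85.25 + 7.57 = −81.18 dBm
SNR = P_sig − N = −60.3 − (−81.18) = 20.88 dB → 20.9 dB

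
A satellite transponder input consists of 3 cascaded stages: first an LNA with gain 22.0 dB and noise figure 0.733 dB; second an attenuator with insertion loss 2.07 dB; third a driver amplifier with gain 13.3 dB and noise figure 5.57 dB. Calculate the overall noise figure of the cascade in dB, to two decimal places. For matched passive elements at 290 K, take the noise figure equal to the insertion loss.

0.84 dB

Convert to linear (a loss of L dB is a gain of −L dB): F_i = 10^(NF_i/10), G_i = 10^(G_i,dB/10)
  Stage 1: F_1 = 10^(0.733/10) = 1.184, G_1 = 10^(22.0/10) = 158.5
  Stage 2: F_2 = 10^(2.07/10) = 1.611, G_2 = 10^(−2.07/10) = 0.6209
  Stage 3: F_3 = 10^(5.57/10) = 3.606, G_3 = 10^(13.3/10) = 21.38
Friis cascade:
  F = 1.184 + (1.611 − 1)/158.5 + (3.606 − 1)/98.40 = 1.214
NF = 10 log₁₀(1.214) = 0.84 dB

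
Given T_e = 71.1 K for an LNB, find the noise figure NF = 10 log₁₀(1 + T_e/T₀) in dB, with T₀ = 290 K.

F = 1 + T_e/T₀ = 1 + 71.1/290 = 1.24517
NF = 10 log₁₀(1.24517) = 0.952 dB

0.952 dB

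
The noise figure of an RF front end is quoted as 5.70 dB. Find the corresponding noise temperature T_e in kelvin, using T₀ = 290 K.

F = 10^(5.70/10) = 3.71535
T_e = (F − 1)·T₀ = (3.71535 − 1) × 290 = 787 K

787 K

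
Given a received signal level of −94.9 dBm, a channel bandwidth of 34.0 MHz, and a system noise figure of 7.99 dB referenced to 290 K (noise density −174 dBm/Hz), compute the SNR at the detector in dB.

−4.2 dB

Noise floor: N = −174 + 10 log₁₀(B) + NF
10 log₁₀(3.40×10⁷) = 75.31 dB
N = −174 + 75.31 + 7.99 = −90.70 dBm
SNR = P_sig − N = −94.9 − (−90.70) = −4.20 dB → −4.2 dB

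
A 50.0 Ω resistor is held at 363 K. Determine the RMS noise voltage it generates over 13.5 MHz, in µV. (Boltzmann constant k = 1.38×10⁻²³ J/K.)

3.68 µV

V_n = √(4kTRB)
4kTRB = 4 × 1.38×10⁻²³ × 363 × 5.00×10¹ × 1.35×10⁷ = 1.35×10⁻¹¹ V²
V_n = √(1.35×10⁻¹¹) = 3.68×10⁻⁶ V = 3.68 µV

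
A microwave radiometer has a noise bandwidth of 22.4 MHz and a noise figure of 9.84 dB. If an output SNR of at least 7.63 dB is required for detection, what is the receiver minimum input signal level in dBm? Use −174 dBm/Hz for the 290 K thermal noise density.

Sensitivity = −174 + 10 log₁₀(B) + NF + SNR_min
= −174 + 73.5 + 9.84 + 7.63
= −83.03 dBm → −83.0 dBm

−83.0 dBm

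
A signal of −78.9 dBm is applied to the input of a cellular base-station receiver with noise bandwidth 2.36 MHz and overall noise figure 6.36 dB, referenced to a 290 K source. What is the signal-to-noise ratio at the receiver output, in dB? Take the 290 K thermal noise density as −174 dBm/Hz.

25.0 dB

Noise floor: N = −174 + 10 log₁₀(B) + NF
10 log₁₀(2.36×10⁶) = 63.73 dB
N = −174 + 63.73 + 6.36 = −103.91 dBm
SNR = P_sig − N = −78.9 − (−103.91) = 25.01 dB → 25.0 dB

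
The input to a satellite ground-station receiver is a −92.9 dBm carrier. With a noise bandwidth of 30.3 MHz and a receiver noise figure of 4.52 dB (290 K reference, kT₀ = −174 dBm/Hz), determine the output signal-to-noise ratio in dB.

Noise floor: N = −174 + 10 log₁₀(B) + NF
10 log₁₀(3.03×10⁷) = 74.81 dB
N = −174 + 74.81 + 4.52 = −94.67 dBm
SNR = P_sig − N = −92.9 − (−94.67) = 1.77 dB → 1.8 dB

1.8 dB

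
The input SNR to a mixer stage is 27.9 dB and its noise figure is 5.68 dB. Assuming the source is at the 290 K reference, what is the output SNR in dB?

22.22 dB

By definition F = SNR_in/SNR_out, so in dB: SNR_out = SNR_in − NF
SNR_out = 27.9 − 5.68 = 22.22 dB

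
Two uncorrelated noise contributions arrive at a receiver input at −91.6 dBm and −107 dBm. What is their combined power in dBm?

Convert to linear, add, convert back:
P₁ = 6.92×10⁻¹³ W, P₂ = 2.00×10⁻¹⁴ W
P_tot = 7.12×10⁻¹³ W → 10 log₁₀(P_tot / 10⁻³) = −91.5 dBm

−91.5 dBm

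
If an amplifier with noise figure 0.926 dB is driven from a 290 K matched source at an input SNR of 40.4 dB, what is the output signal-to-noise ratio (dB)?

By definition F = SNR_in/SNR_out, so in dB: SNR_out = SNR_in − NF
SNR_out = 40.4 − 0.926 = 39.474 dB

39.474 dB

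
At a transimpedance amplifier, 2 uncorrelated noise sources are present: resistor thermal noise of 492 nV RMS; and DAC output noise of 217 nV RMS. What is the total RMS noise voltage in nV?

Uncorrelated sources add in power (mean-square): V_tot = √(ΣV_i²)
V_tot = √[(4.92×10⁻⁷)² + (2.17×10⁻⁷)²] = 5.38×10⁻⁷ V = 538 nV

538 nV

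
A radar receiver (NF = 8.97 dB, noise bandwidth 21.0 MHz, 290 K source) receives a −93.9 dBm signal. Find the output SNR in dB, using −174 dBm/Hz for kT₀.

Noise floor: N = −174 + 10 log₁₀(B) + NF
10 log₁₀(2.10×10⁷) = 73.22 dB
N = −174 + 73.22 + 8.97 = −91.81 dBm
SNR = P_sig − N = −93.9 − (−91.81) = −2.09 dB → −2.1 dB

−2.1 dB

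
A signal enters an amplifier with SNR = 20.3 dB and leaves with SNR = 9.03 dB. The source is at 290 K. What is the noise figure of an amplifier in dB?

11.27 dB

NF (dB) = SNR_in(dB) − SNR_out(dB) when the source is at T₀
NF = 20.3 − 9.03 = 11.27 dB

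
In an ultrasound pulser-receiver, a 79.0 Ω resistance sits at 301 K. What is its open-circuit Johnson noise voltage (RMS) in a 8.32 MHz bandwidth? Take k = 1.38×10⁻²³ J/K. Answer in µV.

V_n = √(4kTRB)
4kTRB = 4 × 1.38×10⁻²³ × 301 × 7.90×10¹ × 8.32×10⁶ = 1.09×10⁻¹¹ V²
V_n = √(1.09×10⁻¹¹) = 3.30×10⁻⁶ V = 3.30 µV

3.30 µV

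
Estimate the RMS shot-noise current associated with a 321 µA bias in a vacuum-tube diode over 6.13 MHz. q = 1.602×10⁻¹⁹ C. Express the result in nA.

I_n = √(2qI·B)
2qI·B = 2 × 1.602×10⁻¹⁹ × 3.21×10⁻⁴ × 6.13×10⁶ = 6.30×10⁻¹⁶ A²
I_n = √(6.30×10⁻¹⁶) = 2.51×10⁻⁸ A = 25.1 nA

25.1 nA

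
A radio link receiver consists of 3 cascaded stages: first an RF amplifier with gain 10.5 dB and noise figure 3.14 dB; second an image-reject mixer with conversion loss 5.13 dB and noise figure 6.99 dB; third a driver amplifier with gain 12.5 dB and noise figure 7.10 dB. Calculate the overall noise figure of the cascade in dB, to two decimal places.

5.58 dB

Convert to linear (a loss of L dB is a gain of −L dB): F_i = 10^(NF_i/10), G_i = 10^(G_i,dB/10)
  Stage 1: F_1 = 10^(3.14/10) = 2.061, G_1 = 10^(10.5/10) = 11.22
  Stage 2: F_2 = 10^(6.99/10) = 5.000, G_2 = 10^(−5.13/10) = 0.3069
  Stage 3: F_3 = 10^(7.10/10) = 5.129, G_3 = 10^(12.5/10) = 17.78
Friis cascade:
  F = 2.061 + (5.000 − 1)/11.22 + (5.129 − 1)/3.443 = 3.616
NF = 10 log₁₀(3.616) = 5.58 dB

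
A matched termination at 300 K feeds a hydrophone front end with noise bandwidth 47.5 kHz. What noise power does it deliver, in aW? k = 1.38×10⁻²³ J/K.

197 aW

P_n = kTB = 1.38×10⁻²³ × 300 × 4.75×10⁴ = 1.97×10⁻¹⁶ W = 197 aW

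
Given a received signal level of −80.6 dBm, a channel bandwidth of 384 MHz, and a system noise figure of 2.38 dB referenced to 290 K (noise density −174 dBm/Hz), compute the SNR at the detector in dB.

5.2 dB

Noise floor: N = −174 + 10 log₁₀(B) + NF
10 log₁₀(3.84×10⁸) = 85.84 dB
N = −174 + 85.84 + 2.38 = −85.78 dBm
SNR = P_sig − N = −80.6 − (−85.78) = 5.18 dB → 5.2 dB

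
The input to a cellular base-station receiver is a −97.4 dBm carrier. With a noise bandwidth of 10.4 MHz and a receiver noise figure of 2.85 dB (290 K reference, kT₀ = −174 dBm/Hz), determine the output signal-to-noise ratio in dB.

3.6 dB

Noise floor: N = −174 + 10 log₁₀(B) + NF
10 log₁₀(1.04×10⁷) = 70.17 dB
N = −174 + 70.17 + 2.85 = −100.98 dBm
SNR = P_sig − N = −97.4 − (−100.98) = 3.58 dB → 3.6 dB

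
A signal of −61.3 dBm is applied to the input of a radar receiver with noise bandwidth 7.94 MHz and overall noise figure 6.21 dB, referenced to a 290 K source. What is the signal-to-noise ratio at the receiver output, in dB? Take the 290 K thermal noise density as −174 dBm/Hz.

Noise floor: N = −174 + 10 log₁₀(B) + NF
10 log₁₀(7.94×10⁶) = 69 dB
N = −174 + 69 + 6.21 = −98.79 dBm
SNR = P_sig − N = −61.3 − (−98.79) = 37.49 dB → 37.5 dB

37.5 dB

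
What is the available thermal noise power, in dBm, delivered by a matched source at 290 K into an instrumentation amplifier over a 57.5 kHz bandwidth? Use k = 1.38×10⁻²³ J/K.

−126.4 dBm

P_n = kTB = 1.38×10⁻²³ × 290 × 5.75×10⁴ = 2.30×10⁻¹⁶ W
In dBm: 10 log₁₀(2.30×10⁻¹⁶ / 10⁻³) = −126.4 dBm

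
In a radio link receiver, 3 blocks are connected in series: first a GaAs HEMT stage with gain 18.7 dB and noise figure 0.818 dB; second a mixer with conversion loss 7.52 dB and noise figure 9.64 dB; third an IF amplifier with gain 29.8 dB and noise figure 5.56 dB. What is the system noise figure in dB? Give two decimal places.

Convert to linear (a loss of L dB is a gain of −L dB): F_i = 10^(NF_i/10), G_i = 10^(G_i,dB/10)
  Stage 1: F_1 = 10^(0.818/10) = 1.207, G_1 = 10^(18.7/10) = 74.13
  Stage 2: F_2 = 10^(9.64/10) = 9.204, G_2 = 10^(−7.52/10) = 0.1770
  Stage 3: F_3 = 10^(5.56/10) = 3.597, G_3 = 10^(29.8/10) = 955.0
Friis cascade:
  F = 1.207 + (9.204 − 1)/74.13 + (3.597 − 1)/13.12 = 1.516
NF = 10 log₁₀(1.516) = 1.81 dB

1.81 dB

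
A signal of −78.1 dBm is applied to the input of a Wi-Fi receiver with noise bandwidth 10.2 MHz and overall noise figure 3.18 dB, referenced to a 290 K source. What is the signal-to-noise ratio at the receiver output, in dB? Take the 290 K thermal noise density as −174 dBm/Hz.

Noise floor: N = −174 + 10 log₁₀(B) + NF
10 log₁₀(1.02×10⁷) = 70.09 dB
N = −174 + 70.09 + 3.18 = −100.73 dBm
SNR = P_sig − N = −78.1 − (−100.73) = 22.63 dB → 22.6 dB

22.6 dB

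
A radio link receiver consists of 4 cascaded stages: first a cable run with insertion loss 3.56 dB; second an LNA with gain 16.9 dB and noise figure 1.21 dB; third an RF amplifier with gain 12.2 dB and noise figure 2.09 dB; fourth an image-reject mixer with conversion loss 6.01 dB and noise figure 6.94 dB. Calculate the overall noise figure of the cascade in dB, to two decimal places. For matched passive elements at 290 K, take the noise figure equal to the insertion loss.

4.83 dB

Convert to linear (a loss of L dB is a gain of −L dB): F_i = 10^(NF_i/10), G_i = 10^(G_i,dB/10)
  Stage 1: F_1 = 10^(3.56/10) = 2.270, G_1 = 10^(−3.56/10) = 0.4406
  Stage 2: F_2 = 10^(1.21/10) = 1.321, G_2 = 10^(16.9/10) = 48.98
  Stage 3: F_3 = 10^(2.09/10) = 1.618, G_3 = 10^(12.2/10) = 16.60
  Stage 4: F_4 = 10^(6.94/10) = 4.943, G_4 = 10^(−6.01/10) = 0.2506
Friis cascade:
  F = 2.270 + (1.321 − 1)/0.4406 + (1.618 − 1)/21.58 + (4.943 − 1)/358.1 = 3.039
NF = 10 log₁₀(3.039) = 4.83 dB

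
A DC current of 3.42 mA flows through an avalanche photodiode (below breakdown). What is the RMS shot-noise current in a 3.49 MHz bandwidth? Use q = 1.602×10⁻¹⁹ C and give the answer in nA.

I_n = √(2qI·B)
2qI·B = 2 × 1.602×10⁻¹⁹ × 3.42×10⁻³ × 3.49×10⁶ = 3.82×10⁻¹⁵ A²
I_n = √(3.82×10⁻¹⁵) = 6.18×10⁻⁸ A = 61.8 nA

61.8 nA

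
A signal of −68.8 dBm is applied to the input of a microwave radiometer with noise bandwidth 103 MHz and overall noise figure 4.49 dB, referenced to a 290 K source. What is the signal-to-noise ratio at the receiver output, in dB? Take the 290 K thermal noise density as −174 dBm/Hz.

20.6 dB

Noise floor: N = −174 + 10 log₁₀(B) + NF
10 log₁₀(1.03×10⁸) = 80.13 dB
N = −174 + 80.13 + 4.49 = −89.38 dBm
SNR = P_sig − N = −68.8 − (−89.38) = 20.58 dB → 20.6 dB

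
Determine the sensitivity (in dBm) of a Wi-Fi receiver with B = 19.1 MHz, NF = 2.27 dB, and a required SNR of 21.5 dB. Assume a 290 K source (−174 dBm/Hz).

Sensitivity = −174 + 10 log₁₀(B) + NF + SNR_min
= −174 + 72.81 + 2.27 + 21.5
= −77.42 dBm → −77.4 dBm

−77.4 dBm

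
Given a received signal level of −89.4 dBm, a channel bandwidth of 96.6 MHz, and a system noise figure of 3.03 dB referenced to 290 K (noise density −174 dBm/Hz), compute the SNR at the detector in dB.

1.7 dB

Noise floor: N = −174 + 10 log₁₀(B) + NF
10 log₁₀(9.66×10⁷) = 79.85 dB
N = −174 + 79.85 + 3.03 = −91.12 dBm
SNR = P_sig − N = −89.4 − (−91.12) = 1.72 dB → 1.7 dB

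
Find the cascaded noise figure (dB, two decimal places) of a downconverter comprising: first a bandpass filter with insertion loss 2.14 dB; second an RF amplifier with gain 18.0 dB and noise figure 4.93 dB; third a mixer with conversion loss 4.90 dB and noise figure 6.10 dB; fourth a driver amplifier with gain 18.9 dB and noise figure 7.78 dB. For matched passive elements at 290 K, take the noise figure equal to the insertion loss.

Convert to linear (a loss of L dB is a gain of −L dB): F_i = 10^(NF_i/10), G_i = 10^(G_i,dB/10)
  Stage 1: F_1 = 10^(2.14/10) = 1.637, G_1 = 10^(−2.14/10) = 0.6109
  Stage 2: F_2 = 10^(4.93/10) = 3.112, G_2 = 10^(18.0/10) = 63.10
  Stage 3: F_3 = 10^(6.10/10) = 4.074, G_3 = 10^(−4.90/10) = 0.3236
  Stage 4: F_4 = 10^(7.78/10) = 5.998, G_4 = 10^(18.9/10) = 77.62
Friis cascade:
  F = 1.637 + (3.112 − 1)/0.6109 + (4.074 − 1)/38.55 + (5.998 − 1)/12.47 = 5.574
NF = 10 log₁₀(5.574) = 7.46 dB

7.46 dB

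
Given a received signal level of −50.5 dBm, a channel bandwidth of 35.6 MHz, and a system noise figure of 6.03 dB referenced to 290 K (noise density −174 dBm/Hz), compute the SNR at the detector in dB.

Noise floor: N = −174 + 10 log₁₀(B) + NF
10 log₁₀(3.56×10⁷) = 75.51 dB
N = −174 + 75.51 + 6.03 = −92.46 dBm
SNR = P_sig − N = −50.5 − (−92.46) = 41.96 dB → 42.0 dB

42.0 dB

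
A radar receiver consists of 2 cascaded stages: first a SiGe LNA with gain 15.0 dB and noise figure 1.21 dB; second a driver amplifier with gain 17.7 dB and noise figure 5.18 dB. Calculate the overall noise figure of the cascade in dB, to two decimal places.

Convert to linear (a loss of L dB is a gain of −L dB): F_i = 10^(NF_i/10), G_i = 10^(G_i,dB/10)
  Stage 1: F_1 = 10^(1.21/10) = 1.321, G_1 = 10^(15.0/10) = 31.62
  Stage 2: F_2 = 10^(5.18/10) = 3.296, G_2 = 10^(17.7/10) = 58.88
Friis cascade:
  F = 1.321 + (3.296 − 1)/31.62 = 1.394
NF = 10 log₁₀(1.394) = 1.44 dB

1.44 dB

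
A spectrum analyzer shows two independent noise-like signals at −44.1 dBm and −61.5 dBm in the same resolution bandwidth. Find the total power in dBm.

Convert to linear, add, convert back:
P₁ = 3.89×10⁻⁸ W, P₂ = 7.08×10⁻¹⁰ W
P_tot = 3.96×10⁻⁸ W → 10 log₁₀(P_tot / 10⁻³) = −44.0 dBm

−44.0 dBm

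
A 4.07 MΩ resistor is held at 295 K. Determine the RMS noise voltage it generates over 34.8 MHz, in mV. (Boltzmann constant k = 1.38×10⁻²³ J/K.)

1.52 mV

V_n = √(4kTRB)
4kTRB = 4 × 1.38×10⁻²³ × 295 × 4.07×10⁶ × 3.48×10⁷ = 2.31×10⁻⁶ V²
V_n = √(2.31×10⁻⁶) = 1.52×10⁻³ V = 1.52 mV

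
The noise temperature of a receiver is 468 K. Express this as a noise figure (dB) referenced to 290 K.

F = 1 + T_e/T₀ = 1 + 468/290 = 2.61379
NF = 10 log₁₀(2.61379) = 4.17 dB

4.17 dB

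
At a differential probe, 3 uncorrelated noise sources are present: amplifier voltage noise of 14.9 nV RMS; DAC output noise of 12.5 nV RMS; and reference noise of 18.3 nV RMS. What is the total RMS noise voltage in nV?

Uncorrelated sources add in power (mean-square): V_tot = √(ΣV_i²)
V_tot = √[(1.49×10⁻⁸)² + (1.25×10⁻⁸)² + (1.83×10⁻⁸)²] = 2.67×10⁻⁸ V = 26.7 nV

26.7 nV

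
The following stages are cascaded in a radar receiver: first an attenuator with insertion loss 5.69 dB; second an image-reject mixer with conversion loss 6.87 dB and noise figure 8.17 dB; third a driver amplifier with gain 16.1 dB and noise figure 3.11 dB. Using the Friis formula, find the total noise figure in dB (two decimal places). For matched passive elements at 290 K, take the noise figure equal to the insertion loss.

16.35 dB

Convert to linear (a loss of L dB is a gain of −L dB): F_i = 10^(NF_i/10), G_i = 10^(G_i,dB/10)
  Stage 1: F_1 = 10^(5.69/10) = 3.707, G_1 = 10^(−5.69/10) = 0.2698
  Stage 2: F_2 = 10^(8.17/10) = 6.561, G_2 = 10^(−6.87/10) = 0.2056
  Stage 3: F_3 = 10^(3.11/10) = 2.046, G_3 = 10^(16.1/10) = 40.74
Friis cascade:
  F = 3.707 + (6.561 − 1)/0.2698 + (2.046 − 1)/0.05546 = 43.19
NF = 10 log₁₀(43.19) = 16.35 dB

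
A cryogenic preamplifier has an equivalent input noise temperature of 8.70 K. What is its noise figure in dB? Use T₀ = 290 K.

0.128 dB

F = 1 + T_e/T₀ = 1 + 8.70/290 = 1.03
NF = 10 log₁₀(1.03) = 0.128 dB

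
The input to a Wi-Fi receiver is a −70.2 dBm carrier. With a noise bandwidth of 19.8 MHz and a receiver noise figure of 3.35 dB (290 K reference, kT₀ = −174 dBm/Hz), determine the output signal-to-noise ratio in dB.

27.5 dB

Noise floor: N = −174 + 10 log₁₀(B) + NF
10 log₁₀(1.98×10⁷) = 72.97 dB
N = −174 + 72.97 + 3.35 = −97.68 dBm
SNR = P_sig − N = −70.2 − (−97.68) = 27.48 dB → 27.5 dB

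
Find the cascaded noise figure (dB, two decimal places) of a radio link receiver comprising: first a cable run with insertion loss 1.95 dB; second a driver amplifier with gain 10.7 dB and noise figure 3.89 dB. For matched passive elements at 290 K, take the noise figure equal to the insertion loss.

5.84 dB

Convert to linear (a loss of L dB is a gain of −L dB): F_i = 10^(NF_i/10), G_i = 10^(G_i,dB/10)
  Stage 1: F_1 = 10^(1.95/10) = 1.567, G_1 = 10^(−1.95/10) = 0.6383
  Stage 2: F_2 = 10^(3.89/10) = 2.449, G_2 = 10^(10.7/10) = 11.75
Friis cascade:
  F = 1.567 + (2.449 − 1)/0.6383 = 3.837
NF = 10 log₁₀(3.837) = 5.84 dB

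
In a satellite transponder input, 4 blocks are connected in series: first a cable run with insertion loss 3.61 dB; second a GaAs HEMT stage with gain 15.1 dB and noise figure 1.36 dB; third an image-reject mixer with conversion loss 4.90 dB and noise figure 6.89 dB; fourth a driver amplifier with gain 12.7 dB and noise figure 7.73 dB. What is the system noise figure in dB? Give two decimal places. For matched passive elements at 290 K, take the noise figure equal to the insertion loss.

Convert to linear (a loss of L dB is a gain of −L dB): F_i = 10^(NF_i/10), G_i = 10^(G_i,dB/10)
  Stage 1: F_1 = 10^(3.61/10) = 2.296, G_1 = 10^(−3.61/10) = 0.4355
  Stage 2: F_2 = 10^(1.36/10) = 1.368, G_2 = 10^(15.1/10) = 32.36
  Stage 3: F_3 = 10^(6.89/10) = 4.887, G_3 = 10^(−4.90/10) = 0.3236
  Stage 4: F_4 = 10^(7.73/10) = 5.929, G_4 = 10^(12.7/10) = 18.62
Friis cascade:
  F = 2.296 + (1.368 − 1)/0.4355 + (4.887 − 1)/14.09 + (5.929 − 1)/4.560 = 4.497
NF = 10 log₁₀(4.497) = 6.53 dB

6.53 dB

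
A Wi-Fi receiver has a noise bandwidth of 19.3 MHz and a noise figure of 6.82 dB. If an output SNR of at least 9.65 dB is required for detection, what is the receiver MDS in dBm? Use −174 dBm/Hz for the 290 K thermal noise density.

−84.7 dBm

Sensitivity = −174 + 10 log₁₀(B) + NF + SNR_min
= −174 + 72.86 + 6.82 + 9.65
= −84.67 dBm → −84.7 dBm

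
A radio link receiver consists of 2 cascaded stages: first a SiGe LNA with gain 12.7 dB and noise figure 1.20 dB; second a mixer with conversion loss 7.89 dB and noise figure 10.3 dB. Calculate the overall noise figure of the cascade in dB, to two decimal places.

Convert to linear (a loss of L dB is a gain of −L dB): F_i = 10^(NF_i/10), G_i = 10^(G_i,dB/10)
  Stage 1: F_1 = 10^(1.20/10) = 1.318, G_1 = 10^(12.7/10) = 18.62
  Stage 2: F_2 = 10^(10.3/10) = 10.72, G_2 = 10^(−7.89/10) = 0.1626
Friis cascade:
  F = 1.318 + (10.72 − 1)/18.62 = 1.840
NF = 10 log₁₀(1.840) = 2.65 dB

2.65 dB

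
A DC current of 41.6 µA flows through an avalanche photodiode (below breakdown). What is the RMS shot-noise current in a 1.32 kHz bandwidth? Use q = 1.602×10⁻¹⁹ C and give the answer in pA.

I_n = √(2qI·B)
2qI·B = 2 × 1.602×10⁻¹⁹ × 4.16×10⁻⁵ × 1.32×10³ = 1.76×10⁻²⁰ A²
I_n = √(1.76×10⁻²⁰) = 1.33×10⁻¹⁰ A = 133 pA

133 pA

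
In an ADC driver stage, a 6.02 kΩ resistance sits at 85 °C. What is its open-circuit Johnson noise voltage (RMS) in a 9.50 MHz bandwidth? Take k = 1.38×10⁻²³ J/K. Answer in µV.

T = 85 °C + 273.15 = 358.15 K
V_n = √(4kTRB)
4kTRB = 4 × 1.38×10⁻²³ × 358.15 × 6.02×10³ × 9.50×10⁶ = 1.13×10⁻⁹ V²
V_n = √(1.13×10⁻⁹) = 3.36×10⁻⁵ V = 33.6 µV

33.6 µV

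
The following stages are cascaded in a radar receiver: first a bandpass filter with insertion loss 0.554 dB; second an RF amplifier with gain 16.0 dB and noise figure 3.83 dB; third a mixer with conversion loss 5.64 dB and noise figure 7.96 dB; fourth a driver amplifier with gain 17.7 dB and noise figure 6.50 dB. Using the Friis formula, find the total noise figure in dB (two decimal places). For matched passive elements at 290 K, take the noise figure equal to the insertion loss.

Convert to linear (a loss of L dB is a gain of −L dB): F_i = 10^(NF_i/10), G_i = 10^(G_i,dB/10)
  Stage 1: F_1 = 10^(0.554/10) = 1.136, G_1 = 10^(−0.554/10) = 0.8802
  Stage 2: F_2 = 10^(3.83/10) = 2.415, G_2 = 10^(16.0/10) = 39.81
  Stage 3: F_3 = 10^(7.96/10) = 6.252, G_3 = 10^(−5.64/10) = 0.2729
  Stage 4: F_4 = 10^(6.50/10) = 4.467, G_4 = 10^(17.7/10) = 58.88
Friis cascade:
  F = 1.136 + (2.415 − 1)/0.8802 + (6.252 − 1)/35.04 + (4.467 − 1)/9.563 = 3.256
NF = 10 log₁₀(3.256) = 5.13 dB

5.13 dB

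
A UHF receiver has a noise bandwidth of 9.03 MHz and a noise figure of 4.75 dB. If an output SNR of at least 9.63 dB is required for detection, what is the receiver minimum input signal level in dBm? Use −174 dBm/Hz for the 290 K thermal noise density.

Sensitivity = −174 + 10 log₁₀(B) + NF + SNR_min
= −174 + 69.56 + 4.75 + 9.63
= −90.06 dBm → −90.1 dBm

−90.1 dBm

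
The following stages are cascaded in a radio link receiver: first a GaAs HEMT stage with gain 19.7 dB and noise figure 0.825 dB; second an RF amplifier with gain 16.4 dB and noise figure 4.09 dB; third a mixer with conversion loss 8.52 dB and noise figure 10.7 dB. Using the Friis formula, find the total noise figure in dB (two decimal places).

0.89 dB

Convert to linear (a loss of L dB is a gain of −L dB): F_i = 10^(NF_i/10), G_i = 10^(G_i,dB/10)
  Stage 1: F_1 = 10^(0.825/10) = 1.209, G_1 = 10^(19.7/10) = 93.33
  Stage 2: F_2 = 10^(4.09/10) = 2.564, G_2 = 10^(16.4/10) = 43.65
  Stage 3: F_3 = 10^(10.7/10) = 11.75, G_3 = 10^(−8.52/10) = 0.1406
Friis cascade:
  F = 1.209 + (2.564 − 1)/93.33 + (11.75 − 1)/4074 = 1.229
NF = 10 log₁₀(1.229) = 0.89 dB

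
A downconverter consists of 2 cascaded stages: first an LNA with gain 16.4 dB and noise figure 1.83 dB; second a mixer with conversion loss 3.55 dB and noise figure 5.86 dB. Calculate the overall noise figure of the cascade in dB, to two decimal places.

2.01 dB

Convert to linear (a loss of L dB is a gain of −L dB): F_i = 10^(NF_i/10), G_i = 10^(G_i,dB/10)
  Stage 1: F_1 = 10^(1.83/10) = 1.524, G_1 = 10^(16.4/10) = 43.65
  Stage 2: F_2 = 10^(5.86/10) = 3.855, G_2 = 10^(−3.55/10) = 0.4416
Friis cascade:
  F = 1.524 + (3.855 − 1)/43.65 = 1.589
NF = 10 log₁₀(1.589) = 2.01 dB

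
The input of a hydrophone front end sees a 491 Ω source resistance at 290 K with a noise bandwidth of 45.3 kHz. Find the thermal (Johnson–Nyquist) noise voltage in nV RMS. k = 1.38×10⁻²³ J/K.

V_n = √(4kTRB)
4kTRB = 4 × 1.38×10⁻²³ × 290 × 4.91×10² × 4.53×10⁴ = 3.56×10⁻¹³ V²
V_n = √(3.56×10⁻¹³) = 5.97×10⁻⁷ V = 597 nV

597 nV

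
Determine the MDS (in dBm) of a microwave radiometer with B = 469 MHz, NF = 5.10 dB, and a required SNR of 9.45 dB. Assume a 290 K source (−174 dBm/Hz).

−72.7 dBm

Sensitivity = −174 + 10 log₁₀(B) + NF + SNR_min
= −174 + 86.71 + 5.10 + 9.45
= −72.74 dBm → −72.7 dBm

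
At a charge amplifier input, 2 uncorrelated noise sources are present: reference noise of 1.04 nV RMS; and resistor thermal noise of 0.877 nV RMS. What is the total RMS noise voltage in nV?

Uncorrelated sources add in power (mean-square): V_tot = √(ΣV_i²)
V_tot = √[(1.04×10⁻⁹)² + (8.77×10⁻¹⁰)²] = 1.36×10⁻⁹ V = 1.36 nV

1.36 nV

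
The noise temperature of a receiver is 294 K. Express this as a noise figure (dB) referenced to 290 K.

F = 1 + T_e/T₀ = 1 + 294/290 = 2.01379
NF = 10 log₁₀(2.01379) = 3.04 dB

3.04 dB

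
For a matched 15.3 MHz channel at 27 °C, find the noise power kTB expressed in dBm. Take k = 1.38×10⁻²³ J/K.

−102.0 dBm

T = 27 °C + 273.15 = 300.15 K
P_n = kTB = 1.38×10⁻²³ × 300.15 × 1.53×10⁷ = 6.34×10⁻¹⁴ W
In dBm: 10 log₁₀(6.34×10⁻¹⁴ / 10⁻³) = −102.0 dBm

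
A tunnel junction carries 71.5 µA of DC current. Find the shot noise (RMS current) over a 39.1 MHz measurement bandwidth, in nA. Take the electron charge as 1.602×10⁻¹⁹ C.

29.9 nA

I_n = √(2qI·B)
2qI·B = 2 × 1.602×10⁻¹⁹ × 7.15×10⁻⁵ × 3.91×10⁷ = 8.96×10⁻¹⁶ A²
I_n = √(8.96×10⁻¹⁶) = 2.99×10⁻⁸ A = 29.9 nA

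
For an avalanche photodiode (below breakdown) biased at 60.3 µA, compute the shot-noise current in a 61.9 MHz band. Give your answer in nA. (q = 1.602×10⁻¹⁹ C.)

34.6 nA

I_n = √(2qI·B)
2qI·B = 2 × 1.602×10⁻¹⁹ × 6.03×10⁻⁵ × 6.19×10⁷ = 1.20×10⁻¹⁵ A²
I_n = √(1.20×10⁻¹⁵) = 3.46×10⁻⁸ A = 34.6 nA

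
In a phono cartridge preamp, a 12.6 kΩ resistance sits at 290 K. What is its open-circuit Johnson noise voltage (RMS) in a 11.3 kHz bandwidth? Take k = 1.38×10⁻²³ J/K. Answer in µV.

1.51 µV

V_n = √(4kTRB)
4kTRB = 4 × 1.38×10⁻²³ × 290 × 1.26×10⁴ × 1.13×10⁴ = 2.28×10⁻¹² V²
V_n = √(2.28×10⁻¹²) = 1.51×10⁻⁶ V = 1.51 µV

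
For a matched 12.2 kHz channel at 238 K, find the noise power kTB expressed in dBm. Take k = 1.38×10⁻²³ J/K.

−134.0 dBm

P_n = kTB = 1.38×10⁻²³ × 238 × 1.22×10⁴ = 4.01×10⁻¹⁷ W
In dBm: 10 log₁₀(4.01×10⁻¹⁷ / 10⁻³) = −134.0 dBm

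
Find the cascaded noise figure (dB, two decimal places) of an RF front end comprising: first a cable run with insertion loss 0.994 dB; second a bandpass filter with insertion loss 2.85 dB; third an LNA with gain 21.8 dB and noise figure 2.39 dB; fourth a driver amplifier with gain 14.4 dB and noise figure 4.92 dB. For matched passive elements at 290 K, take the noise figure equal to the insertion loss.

Convert to linear (a loss of L dB is a gain of −L dB): F_i = 10^(NF_i/10), G_i = 10^(G_i,dB/10)
  Stage 1: F_1 = 10^(0.994/10) = 1.257, G_1 = 10^(−0.994/10) = 0.7954
  Stage 2: F_2 = 10^(2.85/10) = 1.928, G_2 = 10^(−2.85/10) = 0.5188
  Stage 3: F_3 = 10^(2.39/10) = 1.734, G_3 = 10^(21.8/10) = 151.4
  Stage 4: F_4 = 10^(4.92/10) = 3.105, G_4 = 10^(14.4/10) = 27.54
Friis cascade:
  F = 1.257 + (1.928 − 1)/0.7954 + (1.734 − 1)/0.4127 + (3.105 − 1)/62.46 = 4.235
NF = 10 log₁₀(4.235) = 6.27 dB

6.27 dB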